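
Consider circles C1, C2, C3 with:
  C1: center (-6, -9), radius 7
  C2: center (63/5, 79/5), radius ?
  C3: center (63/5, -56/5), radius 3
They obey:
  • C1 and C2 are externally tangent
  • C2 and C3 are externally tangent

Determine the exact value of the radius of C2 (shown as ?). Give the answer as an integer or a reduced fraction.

1. [ext C1·C2]  r_C2² + 14r_C2 − 912 = 0  ⇒  r_C2 = 24 (r>0 drops 1)
2. [ext C2·C3]  r_C2² + 6r_C2 − 720 = 0  ⇒  r_C2 = 24 (r>0 drops 1)

24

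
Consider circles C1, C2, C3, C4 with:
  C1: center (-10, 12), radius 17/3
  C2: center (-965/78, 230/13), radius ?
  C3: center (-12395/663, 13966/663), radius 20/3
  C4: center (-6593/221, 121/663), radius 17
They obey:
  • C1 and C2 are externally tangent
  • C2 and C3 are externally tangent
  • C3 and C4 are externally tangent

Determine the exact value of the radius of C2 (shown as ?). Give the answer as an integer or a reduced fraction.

1/2

1. [ext C1·C2]  r_C2² + (34/3)r_C2 − 71/12 = 0  ⇒  r_C2 = 1/2 (r>0 drops 1)
2. [ext C2·C3]  r_C2² + (40/3)r_C2 − 83/12 = 0  ⇒  r_C2 = 1/2 (r>0 drops 1)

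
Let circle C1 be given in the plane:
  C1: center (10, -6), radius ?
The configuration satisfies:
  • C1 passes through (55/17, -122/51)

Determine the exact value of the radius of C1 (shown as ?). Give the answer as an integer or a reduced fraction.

23/3

1. [C1∋P]  r_C1² − 529/9 = 0  ⇒  r_C1 = 23/3 (r>0 drops 1)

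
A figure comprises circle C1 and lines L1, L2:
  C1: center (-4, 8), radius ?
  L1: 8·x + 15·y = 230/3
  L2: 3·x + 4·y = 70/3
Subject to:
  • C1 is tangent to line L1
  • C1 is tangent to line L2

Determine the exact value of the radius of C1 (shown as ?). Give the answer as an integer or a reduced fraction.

2/3

1. [C1‖L1]  r_C1² − 4/9 = 0  ⇒  r_C1 = 2/3 (r>0 drops 1)
2. [C1‖L2]  r_C1² − 4/9 = 0  ⇒  r_C1 = 2/3 (r>0 drops 1)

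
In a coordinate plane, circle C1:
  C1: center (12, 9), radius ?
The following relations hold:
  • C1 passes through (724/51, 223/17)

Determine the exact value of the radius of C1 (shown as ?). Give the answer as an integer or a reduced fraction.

1. [C1∋P]  r_C1² − 196/9 = 0  ⇒  r_C1 = 14/3 (r>0 drops 1)

14/3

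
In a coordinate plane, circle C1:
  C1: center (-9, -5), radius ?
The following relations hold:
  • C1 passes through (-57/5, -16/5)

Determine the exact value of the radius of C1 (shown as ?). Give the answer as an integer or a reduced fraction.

1. [C1∋P]  r_C1² − 9 = 0  ⇒  r_C1 = 3 (r>0 drops 1)

3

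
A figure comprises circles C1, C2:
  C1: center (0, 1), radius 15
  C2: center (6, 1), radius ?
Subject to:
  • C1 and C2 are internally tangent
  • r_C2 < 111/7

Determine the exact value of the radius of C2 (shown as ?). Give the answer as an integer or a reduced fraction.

1. [int C1,C2]  r_C2² − 30r_C2 + 189 = 0  ⇒  r_C2 = 9 or 21
2. given r_C2 < 111/7: keep 9

9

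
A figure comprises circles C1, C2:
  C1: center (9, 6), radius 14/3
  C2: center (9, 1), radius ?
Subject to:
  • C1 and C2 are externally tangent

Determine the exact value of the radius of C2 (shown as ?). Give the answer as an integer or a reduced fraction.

1. [ext C1·C2]  r_C2² + (28/3)r_C2 − 29/9 = 0  ⇒  r_C2 = 1/3 (r>0 drops 1)

1/3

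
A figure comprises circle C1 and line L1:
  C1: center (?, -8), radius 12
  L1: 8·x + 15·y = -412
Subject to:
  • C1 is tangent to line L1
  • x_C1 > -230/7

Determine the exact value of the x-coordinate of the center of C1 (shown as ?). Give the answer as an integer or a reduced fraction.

-11

1. [C1‖L1]  x_C1² + 73x_C1 + 682 = 0  ⇒  x_C1 = -62 or -11
2. given x_C1 > -230/7: keep -11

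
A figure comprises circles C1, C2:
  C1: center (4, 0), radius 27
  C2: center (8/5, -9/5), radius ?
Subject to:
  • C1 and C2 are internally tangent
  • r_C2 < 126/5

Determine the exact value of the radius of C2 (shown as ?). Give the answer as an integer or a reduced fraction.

24

1. [int C1,C2]  r_C2² − 54r_C2 + 720 = 0  ⇒  r_C2 = 24 or 30
2. given r_C2 < 126/5: keep 24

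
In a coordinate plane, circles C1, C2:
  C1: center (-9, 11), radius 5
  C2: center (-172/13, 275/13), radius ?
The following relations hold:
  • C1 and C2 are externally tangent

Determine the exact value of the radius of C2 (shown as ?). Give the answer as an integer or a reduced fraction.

1. [ext C1·C2]  r_C2² + 10r_C2 − 96 = 0  ⇒  r_C2 = 6 (r>0 drops 1)

6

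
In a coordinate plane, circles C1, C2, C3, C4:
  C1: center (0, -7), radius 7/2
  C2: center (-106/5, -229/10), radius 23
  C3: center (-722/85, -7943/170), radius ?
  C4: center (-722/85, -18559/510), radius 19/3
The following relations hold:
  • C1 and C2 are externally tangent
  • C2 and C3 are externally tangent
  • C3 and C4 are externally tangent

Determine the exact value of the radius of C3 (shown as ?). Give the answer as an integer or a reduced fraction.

1. [ext C2·C3]  r_C3² + 46r_C3 − 200 = 0  ⇒  r_C3 = 4 (r>0 drops 1)
2. [ext C3·C4]  r_C3² + (38/3)r_C3 − 200/3 = 0  ⇒  r_C3 = 4 (r>0 drops 1)

4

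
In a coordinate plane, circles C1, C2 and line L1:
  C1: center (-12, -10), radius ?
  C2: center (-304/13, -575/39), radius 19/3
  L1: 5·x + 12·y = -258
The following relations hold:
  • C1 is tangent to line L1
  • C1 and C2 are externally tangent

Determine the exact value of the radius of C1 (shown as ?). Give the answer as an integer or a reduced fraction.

1. [C1‖L1]  r_C1² − 36 = 0  ⇒  r_C1 = 6 (r>0 drops 1)
2. [ext C1·C2]  r_C1² + (38/3)r_C1 − 112 = 0  ⇒  r_C1 = 6 (r>0 drops 1)

6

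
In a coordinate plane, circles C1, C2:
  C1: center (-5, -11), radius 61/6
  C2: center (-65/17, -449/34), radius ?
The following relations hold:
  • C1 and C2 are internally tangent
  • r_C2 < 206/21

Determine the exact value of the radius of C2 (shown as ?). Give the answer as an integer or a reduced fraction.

1. [int C1,C2]  r_C2² − (61/3)r_C2 + 874/9 = 0  ⇒  r_C2 = 23/3 or 38/3
2. given r_C2 < 206/21: keep 23/3

23/3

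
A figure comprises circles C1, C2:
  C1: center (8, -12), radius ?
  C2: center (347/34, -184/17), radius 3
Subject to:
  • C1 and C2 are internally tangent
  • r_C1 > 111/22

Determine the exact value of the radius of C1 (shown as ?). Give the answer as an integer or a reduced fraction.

11/2

1. [int C1,C2]  r_C1² − 6r_C1 + 11/4 = 0  ⇒  r_C1 = 1/2 or 11/2
2. given r_C1 > 111/22: keep 11/2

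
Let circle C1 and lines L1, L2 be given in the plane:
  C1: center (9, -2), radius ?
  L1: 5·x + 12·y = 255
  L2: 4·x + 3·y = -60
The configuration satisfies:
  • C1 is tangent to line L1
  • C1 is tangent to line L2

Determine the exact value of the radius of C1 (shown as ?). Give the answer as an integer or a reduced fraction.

1. [C1‖L1]  r_C1² − 324 = 0  ⇒  r_C1 = 18 (r>0 drops 1)
2. [C1‖L2]  r_C1² − 324 = 0  ⇒  r_C1 = 18 (r>0 drops 1)

18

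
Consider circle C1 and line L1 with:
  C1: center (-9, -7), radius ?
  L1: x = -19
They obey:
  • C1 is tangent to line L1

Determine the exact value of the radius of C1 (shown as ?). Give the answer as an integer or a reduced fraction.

1. [C1‖L1]  r_C1² − 100 = 0  ⇒  r_C1 = 10 (r>0 drops 1)

10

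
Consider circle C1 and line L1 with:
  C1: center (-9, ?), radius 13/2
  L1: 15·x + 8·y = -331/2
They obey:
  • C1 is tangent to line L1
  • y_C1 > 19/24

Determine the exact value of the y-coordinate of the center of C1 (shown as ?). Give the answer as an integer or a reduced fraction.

1. [C1‖L1]  y_C1² + (61/8)y_C1 − 705/4 = 0  ⇒  y_C1 = -141/8 or 10
2. given y_C1 > 19/24: keep 10

10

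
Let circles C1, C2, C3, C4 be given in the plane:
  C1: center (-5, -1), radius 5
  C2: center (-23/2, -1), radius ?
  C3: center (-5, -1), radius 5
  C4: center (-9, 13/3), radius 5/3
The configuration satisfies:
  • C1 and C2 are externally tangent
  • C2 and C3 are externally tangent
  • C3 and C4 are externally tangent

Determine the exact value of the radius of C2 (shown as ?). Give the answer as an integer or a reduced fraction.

3/2

1. [ext C1·C2]  r_C2² + 10r_C2 − 69/4 = 0  ⇒  r_C2 = 3/2 (r>0 drops 1)
2. [ext C2·C3]  r_C2² + 10r_C2 − 69/4 = 0  ⇒  r_C2 = 3/2 (r>0 drops 1)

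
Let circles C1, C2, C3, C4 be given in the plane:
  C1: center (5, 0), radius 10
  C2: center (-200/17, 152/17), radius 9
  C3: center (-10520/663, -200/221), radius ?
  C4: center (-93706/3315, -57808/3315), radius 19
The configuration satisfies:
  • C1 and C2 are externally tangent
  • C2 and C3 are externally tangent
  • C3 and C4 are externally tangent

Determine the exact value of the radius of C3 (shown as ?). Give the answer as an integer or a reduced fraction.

1. [ext C2·C3]  r_C3² + 18r_C3 − 295/9 = 0  ⇒  r_C3 = 5/3 (r>0 drops 1)
2. [ext C3·C4]  r_C3² + 38r_C3 − 595/9 = 0  ⇒  r_C3 = 5/3 (r>0 drops 1)

5/3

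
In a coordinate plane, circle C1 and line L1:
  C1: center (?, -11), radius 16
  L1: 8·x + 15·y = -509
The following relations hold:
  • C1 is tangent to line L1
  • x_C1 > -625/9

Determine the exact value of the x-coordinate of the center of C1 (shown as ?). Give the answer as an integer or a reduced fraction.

-9

1. [C1‖L1]  x_C1² + 86x_C1 + 693 = 0  ⇒  x_C1 = -77 or -9
2. given x_C1 > -625/9: keep -9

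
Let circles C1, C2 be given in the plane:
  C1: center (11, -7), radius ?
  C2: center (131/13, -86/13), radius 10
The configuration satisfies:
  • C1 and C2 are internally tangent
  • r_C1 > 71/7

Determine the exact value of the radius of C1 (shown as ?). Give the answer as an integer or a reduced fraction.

11

1. [int C1,C2]  r_C1² − 20r_C1 + 99 = 0  ⇒  r_C1 = 9 or 11
2. given r_C1 > 71/7: keep 11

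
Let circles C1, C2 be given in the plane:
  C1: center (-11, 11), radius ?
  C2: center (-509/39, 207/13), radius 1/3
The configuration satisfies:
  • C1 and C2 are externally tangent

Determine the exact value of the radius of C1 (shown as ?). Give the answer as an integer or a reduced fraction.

5

1. [ext C1·C2]  r_C1² + (2/3)r_C1 − 85/3 = 0  ⇒  r_C1 = 5 (r>0 drops 1)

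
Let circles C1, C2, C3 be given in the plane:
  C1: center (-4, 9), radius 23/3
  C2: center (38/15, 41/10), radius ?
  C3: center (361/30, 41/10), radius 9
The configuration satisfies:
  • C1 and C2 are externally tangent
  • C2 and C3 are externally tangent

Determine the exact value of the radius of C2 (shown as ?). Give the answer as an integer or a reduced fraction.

1/2

1. [ext C1·C2]  r_C2² + (46/3)r_C2 − 95/12 = 0  ⇒  r_C2 = 1/2 (r>0 drops 1)
2. [ext C2·C3]  r_C2² + 18r_C2 − 37/4 = 0  ⇒  r_C2 = 1/2 (r>0 drops 1)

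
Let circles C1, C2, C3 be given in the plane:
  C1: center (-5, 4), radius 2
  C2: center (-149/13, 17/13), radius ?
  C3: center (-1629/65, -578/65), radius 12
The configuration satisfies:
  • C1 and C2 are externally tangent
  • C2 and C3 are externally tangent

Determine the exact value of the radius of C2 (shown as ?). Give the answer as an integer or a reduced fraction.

5

1. [ext C1·C2]  r_C2² + 4r_C2 − 45 = 0  ⇒  r_C2 = 5 (r>0 drops 1)
2. [ext C2·C3]  r_C2² + 24r_C2 − 145 = 0  ⇒  r_C2 = 5 (r>0 drops 1)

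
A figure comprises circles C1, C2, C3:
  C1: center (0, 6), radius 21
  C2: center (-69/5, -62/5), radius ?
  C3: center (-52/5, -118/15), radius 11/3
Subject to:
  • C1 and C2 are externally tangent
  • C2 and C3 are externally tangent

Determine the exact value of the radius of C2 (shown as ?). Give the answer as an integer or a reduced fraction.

1. [ext C1·C2]  r_C2² + 42r_C2 − 88 = 0  ⇒  r_C2 = 2 (r>0 drops 1)
2. [ext C2·C3]  r_C2² + (22/3)r_C2 − 56/3 = 0  ⇒  r_C2 = 2 (r>0 drops 1)

2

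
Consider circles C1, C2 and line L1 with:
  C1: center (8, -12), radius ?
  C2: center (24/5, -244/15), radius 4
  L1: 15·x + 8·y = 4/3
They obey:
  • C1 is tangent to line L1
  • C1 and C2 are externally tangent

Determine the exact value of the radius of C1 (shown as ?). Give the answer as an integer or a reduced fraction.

1. [C1‖L1]  r_C1² − 16/9 = 0  ⇒  r_C1 = 4/3 (r>0 drops 1)
2. [ext C1·C2]  r_C1² + 8r_C1 − 112/9 = 0  ⇒  r_C1 = 4/3 (r>0 drops 1)

4/3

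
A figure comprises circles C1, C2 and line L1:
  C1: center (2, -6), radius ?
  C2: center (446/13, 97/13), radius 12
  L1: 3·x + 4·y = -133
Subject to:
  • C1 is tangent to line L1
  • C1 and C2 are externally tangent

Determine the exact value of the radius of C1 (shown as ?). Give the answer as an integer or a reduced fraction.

1. [C1‖L1]  r_C1² − 529 = 0  ⇒  r_C1 = 23 (r>0 drops 1)
2. [ext C1·C2]  r_C1² + 24r_C1 − 1081 = 0  ⇒  r_C1 = 23 (r>0 drops 1)

23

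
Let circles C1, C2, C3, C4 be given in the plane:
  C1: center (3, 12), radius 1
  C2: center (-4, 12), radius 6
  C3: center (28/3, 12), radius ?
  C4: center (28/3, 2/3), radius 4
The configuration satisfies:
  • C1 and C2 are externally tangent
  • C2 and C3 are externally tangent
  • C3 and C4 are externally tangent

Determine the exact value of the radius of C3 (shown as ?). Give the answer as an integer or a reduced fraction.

1. [ext C2·C3]  r_C3² + 12r_C3 − 1276/9 = 0  ⇒  r_C3 = 22/3 (r>0 drops 1)
2. [ext C3·C4]  r_C3² + 8r_C3 − 1012/9 = 0  ⇒  r_C3 = 22/3 (r>0 drops 1)

22/3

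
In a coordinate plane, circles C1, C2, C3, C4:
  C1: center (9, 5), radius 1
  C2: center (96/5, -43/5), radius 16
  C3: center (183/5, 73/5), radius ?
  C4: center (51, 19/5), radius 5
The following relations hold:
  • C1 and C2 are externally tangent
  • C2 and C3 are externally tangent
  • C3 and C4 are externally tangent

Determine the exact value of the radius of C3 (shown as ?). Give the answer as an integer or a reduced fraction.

13

1. [ext C2·C3]  r_C3² + 32r_C3 − 585 = 0  ⇒  r_C3 = 13 (r>0 drops 1)
2. [ext C3·C4]  r_C3² + 10r_C3 − 299 = 0  ⇒  r_C3 = 13 (r>0 drops 1)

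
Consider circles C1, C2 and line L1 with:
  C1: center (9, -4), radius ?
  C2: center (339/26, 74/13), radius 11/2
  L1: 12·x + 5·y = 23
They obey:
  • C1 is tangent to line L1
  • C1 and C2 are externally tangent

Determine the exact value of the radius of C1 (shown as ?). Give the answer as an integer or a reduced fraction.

1. [C1‖L1]  r_C1² − 25 = 0  ⇒  r_C1 = 5 (r>0 drops 1)
2. [ext C1·C2]  r_C1² + 11r_C1 − 80 = 0  ⇒  r_C1 = 5 (r>0 drops 1)

5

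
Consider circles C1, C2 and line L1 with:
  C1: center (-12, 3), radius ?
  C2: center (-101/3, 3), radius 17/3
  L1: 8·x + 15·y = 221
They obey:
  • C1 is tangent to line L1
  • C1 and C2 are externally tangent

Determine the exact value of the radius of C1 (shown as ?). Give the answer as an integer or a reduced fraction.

16

1. [C1‖L1]  r_C1² − 256 = 0  ⇒  r_C1 = 16 (r>0 drops 1)
2. [ext C1·C2]  r_C1² + (34/3)r_C1 − 1312/3 = 0  ⇒  r_C1 = 16 (r>0 drops 1)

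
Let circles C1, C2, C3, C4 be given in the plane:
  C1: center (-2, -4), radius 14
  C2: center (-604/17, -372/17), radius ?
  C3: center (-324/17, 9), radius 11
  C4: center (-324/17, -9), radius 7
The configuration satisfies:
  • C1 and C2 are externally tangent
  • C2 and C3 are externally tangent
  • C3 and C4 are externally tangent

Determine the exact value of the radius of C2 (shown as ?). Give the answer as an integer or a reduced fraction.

24

1. [ext C1·C2]  r_C2² + 28r_C2 − 1248 = 0  ⇒  r_C2 = 24 (r>0 drops 1)
2. [ext C2·C3]  r_C2² + 22r_C2 − 1104 = 0  ⇒  r_C2 = 24 (r>0 drops 1)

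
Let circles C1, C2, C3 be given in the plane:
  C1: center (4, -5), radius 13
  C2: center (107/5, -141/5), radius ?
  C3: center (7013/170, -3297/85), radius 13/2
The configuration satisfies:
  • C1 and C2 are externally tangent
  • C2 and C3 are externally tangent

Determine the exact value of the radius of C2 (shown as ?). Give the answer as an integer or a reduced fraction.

16

1. [ext C1·C2]  r_C2² + 26r_C2 − 672 = 0  ⇒  r_C2 = 16 (r>0 drops 1)
2. [ext C2·C3]  r_C2² + 13r_C2 − 464 = 0  ⇒  r_C2 = 16 (r>0 drops 1)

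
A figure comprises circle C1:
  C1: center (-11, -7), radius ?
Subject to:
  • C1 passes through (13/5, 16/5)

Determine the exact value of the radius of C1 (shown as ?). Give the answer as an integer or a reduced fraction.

17

1. [C1∋P]  r_C1² − 289 = 0  ⇒  r_C1 = 17 (r>0 drops 1)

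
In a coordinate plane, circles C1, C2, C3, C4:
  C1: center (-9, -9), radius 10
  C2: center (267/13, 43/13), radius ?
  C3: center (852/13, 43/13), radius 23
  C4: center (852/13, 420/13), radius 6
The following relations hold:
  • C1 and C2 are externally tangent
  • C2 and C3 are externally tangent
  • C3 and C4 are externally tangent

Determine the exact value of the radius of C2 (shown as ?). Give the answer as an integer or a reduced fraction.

1. [ext C1·C2]  r_C2² + 20r_C2 − 924 = 0  ⇒  r_C2 = 22 (r>0 drops 1)
2. [ext C2·C3]  r_C2² + 46r_C2 − 1496 = 0  ⇒  r_C2 = 22 (r>0 drops 1)

22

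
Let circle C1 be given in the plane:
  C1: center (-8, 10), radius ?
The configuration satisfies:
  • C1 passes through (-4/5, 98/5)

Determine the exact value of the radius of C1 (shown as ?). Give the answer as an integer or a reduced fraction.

1. [C1∋P]  r_C1² − 144 = 0  ⇒  r_C1 = 12 (r>0 drops 1)

12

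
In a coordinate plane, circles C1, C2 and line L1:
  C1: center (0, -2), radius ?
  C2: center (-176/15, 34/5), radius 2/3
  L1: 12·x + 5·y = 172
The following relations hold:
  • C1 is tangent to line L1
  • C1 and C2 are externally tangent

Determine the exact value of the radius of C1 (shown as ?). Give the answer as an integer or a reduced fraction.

14

1. [C1‖L1]  r_C1² − 196 = 0  ⇒  r_C1 = 14 (r>0 drops 1)
2. [ext C1·C2]  r_C1² + (4/3)r_C1 − 644/3 = 0  ⇒  r_C1 = 14 (r>0 drops 1)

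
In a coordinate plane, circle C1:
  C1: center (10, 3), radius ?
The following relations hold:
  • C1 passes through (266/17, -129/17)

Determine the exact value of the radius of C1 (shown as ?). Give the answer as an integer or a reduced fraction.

1. [C1∋P]  r_C1² − 144 = 0  ⇒  r_C1 = 12 (r>0 drops 1)

12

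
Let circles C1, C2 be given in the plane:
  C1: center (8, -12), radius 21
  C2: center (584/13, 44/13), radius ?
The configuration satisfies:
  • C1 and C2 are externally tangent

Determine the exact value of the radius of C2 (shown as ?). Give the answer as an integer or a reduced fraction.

1. [ext C1·C2]  r_C2² + 42r_C2 − 1159 = 0  ⇒  r_C2 = 19 (r>0 drops 1)

19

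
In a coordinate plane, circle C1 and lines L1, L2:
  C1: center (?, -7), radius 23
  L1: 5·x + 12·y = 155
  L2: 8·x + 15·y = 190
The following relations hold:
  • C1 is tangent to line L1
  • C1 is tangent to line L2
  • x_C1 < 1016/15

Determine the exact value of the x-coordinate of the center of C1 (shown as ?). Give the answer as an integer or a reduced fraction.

-12

1. [C1‖L1]  x_C1² − (478/5)x_C1 − 6456/5 = 0  ⇒  x_C1 = -12 or 538/5
2. [C1‖L2]  x_C1² − (295/4)x_C1 − 1029 = 0  ⇒  x_C1 = -12 or 343/4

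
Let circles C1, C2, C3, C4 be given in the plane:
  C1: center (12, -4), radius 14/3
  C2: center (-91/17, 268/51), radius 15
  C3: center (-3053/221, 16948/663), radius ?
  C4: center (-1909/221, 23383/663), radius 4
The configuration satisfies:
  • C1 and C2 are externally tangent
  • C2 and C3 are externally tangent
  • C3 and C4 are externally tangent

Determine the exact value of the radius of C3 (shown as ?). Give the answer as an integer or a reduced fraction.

7

1. [ext C2·C3]  r_C3² + 30r_C3 − 259 = 0  ⇒  r_C3 = 7 (r>0 drops 1)
2. [ext C3·C4]  r_C3² + 8r_C3 − 105 = 0  ⇒  r_C3 = 7 (r>0 drops 1)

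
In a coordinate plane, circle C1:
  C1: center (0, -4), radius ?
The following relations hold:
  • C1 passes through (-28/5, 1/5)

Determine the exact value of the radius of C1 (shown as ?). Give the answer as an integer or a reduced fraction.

7

1. [C1∋P]  r_C1² − 49 = 0  ⇒  r_C1 = 7 (r>0 drops 1)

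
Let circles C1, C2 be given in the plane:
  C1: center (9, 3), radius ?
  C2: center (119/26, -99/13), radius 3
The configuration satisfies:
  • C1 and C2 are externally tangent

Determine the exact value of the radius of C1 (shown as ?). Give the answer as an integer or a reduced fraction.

1. [ext C1·C2]  r_C1² + 6r_C1 − 493/4 = 0  ⇒  r_C1 = 17/2 (r>0 drops 1)

17/2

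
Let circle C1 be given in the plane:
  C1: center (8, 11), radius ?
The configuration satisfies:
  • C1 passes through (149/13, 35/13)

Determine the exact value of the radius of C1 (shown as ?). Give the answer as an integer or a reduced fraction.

1. [C1∋P]  r_C1² − 81 = 0  ⇒  r_C1 = 9 (r>0 drops 1)

9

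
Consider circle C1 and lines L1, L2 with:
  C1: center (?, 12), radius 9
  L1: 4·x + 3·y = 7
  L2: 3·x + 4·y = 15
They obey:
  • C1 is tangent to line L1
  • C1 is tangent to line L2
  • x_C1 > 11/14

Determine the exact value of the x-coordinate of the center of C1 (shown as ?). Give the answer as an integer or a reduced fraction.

4

1. [C1‖L1]  x_C1² + (29/2)x_C1 − 74 = 0  ⇒  x_C1 = -37/2 or 4
2. [C1‖L2]  x_C1² + 22x_C1 − 104 = 0  ⇒  x_C1 = -26 or 4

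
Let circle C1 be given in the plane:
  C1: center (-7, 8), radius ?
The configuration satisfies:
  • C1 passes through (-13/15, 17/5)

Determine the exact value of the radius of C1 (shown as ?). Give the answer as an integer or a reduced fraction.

1. [C1∋P]  r_C1² − 529/9 = 0  ⇒  r_C1 = 23/3 (r>0 drops 1)

23/3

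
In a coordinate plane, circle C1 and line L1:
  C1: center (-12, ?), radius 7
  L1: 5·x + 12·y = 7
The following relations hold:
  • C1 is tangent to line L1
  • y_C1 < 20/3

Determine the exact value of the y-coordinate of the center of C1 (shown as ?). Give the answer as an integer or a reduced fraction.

1. [C1‖L1]  y_C1² − (67/6)y_C1 − 79/3 = 0  ⇒  y_C1 = -2 or 79/6
2. given y_C1 < 20/3: keep -2

-2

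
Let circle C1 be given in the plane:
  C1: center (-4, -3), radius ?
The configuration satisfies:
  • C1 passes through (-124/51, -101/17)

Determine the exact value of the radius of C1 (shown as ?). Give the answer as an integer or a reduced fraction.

10/3

1. [C1∋P]  r_C1² − 100/9 = 0  ⇒  r_C1 = 10/3 (r>0 drops 1)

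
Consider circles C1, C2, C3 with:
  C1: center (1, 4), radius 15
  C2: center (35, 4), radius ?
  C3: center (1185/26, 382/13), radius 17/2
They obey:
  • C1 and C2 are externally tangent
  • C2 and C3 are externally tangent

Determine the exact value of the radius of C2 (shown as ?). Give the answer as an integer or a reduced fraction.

1. [ext C1·C2]  r_C2² + 30r_C2 − 931 = 0  ⇒  r_C2 = 19 (r>0 drops 1)
2. [ext C2·C3]  r_C2² + 17r_C2 − 684 = 0  ⇒  r_C2 = 19 (r>0 drops 1)

19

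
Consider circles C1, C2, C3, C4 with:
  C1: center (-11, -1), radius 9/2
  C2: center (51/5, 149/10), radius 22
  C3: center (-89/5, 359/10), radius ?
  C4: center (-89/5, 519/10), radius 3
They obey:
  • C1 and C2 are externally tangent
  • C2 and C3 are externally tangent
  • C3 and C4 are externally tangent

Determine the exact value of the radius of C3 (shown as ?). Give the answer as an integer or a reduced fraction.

13

1. [ext C2·C3]  r_C3² + 44r_C3 − 741 = 0  ⇒  r_C3 = 13 (r>0 drops 1)
2. [ext C3·C4]  r_C3² + 6r_C3 − 247 = 0  ⇒  r_C3 = 13 (r>0 drops 1)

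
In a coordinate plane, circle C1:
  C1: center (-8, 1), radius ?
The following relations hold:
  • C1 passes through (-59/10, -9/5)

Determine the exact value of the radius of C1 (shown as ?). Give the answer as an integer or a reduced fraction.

7/2

1. [C1∋P]  r_C1² − 49/4 = 0  ⇒  r_C1 = 7/2 (r>0 drops 1)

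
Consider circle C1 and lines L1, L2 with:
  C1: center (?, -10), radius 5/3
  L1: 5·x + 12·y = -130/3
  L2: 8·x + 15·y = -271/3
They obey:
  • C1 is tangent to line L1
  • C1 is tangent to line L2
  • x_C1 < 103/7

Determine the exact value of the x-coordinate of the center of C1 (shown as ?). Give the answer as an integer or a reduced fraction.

11

1. [C1‖L1]  x_C1² − (92/3)x_C1 + 649/3 = 0  ⇒  x_C1 = 11 or 59/3
2. [C1‖L2]  x_C1² − (179/12)x_C1 + 517/12 = 0  ⇒  x_C1 = 47/12 or 11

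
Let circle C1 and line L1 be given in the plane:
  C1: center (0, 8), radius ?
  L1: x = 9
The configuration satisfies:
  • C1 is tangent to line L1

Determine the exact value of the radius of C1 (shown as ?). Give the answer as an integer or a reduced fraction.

9

1. [C1‖L1]  r_C1² − 81 = 0  ⇒  r_C1 = 9 (r>0 drops 1)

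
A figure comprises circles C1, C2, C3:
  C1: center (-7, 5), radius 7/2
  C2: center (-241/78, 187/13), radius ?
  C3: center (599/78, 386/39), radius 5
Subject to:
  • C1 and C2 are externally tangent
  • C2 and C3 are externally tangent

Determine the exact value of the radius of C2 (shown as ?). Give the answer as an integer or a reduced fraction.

1. [ext C1·C2]  r_C2² + 7r_C2 − 820/9 = 0  ⇒  r_C2 = 20/3 (r>0 drops 1)
2. [ext C2·C3]  r_C2² + 10r_C2 − 1000/9 = 0  ⇒  r_C2 = 20/3 (r>0 drops 1)

20/3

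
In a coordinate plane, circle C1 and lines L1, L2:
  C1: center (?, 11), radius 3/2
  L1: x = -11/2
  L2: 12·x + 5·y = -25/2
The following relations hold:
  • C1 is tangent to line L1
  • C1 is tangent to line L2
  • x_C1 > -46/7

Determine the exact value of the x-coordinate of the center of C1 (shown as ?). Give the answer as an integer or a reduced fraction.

1. [C1‖L1]  x_C1² + 11x_C1 + 28 = 0  ⇒  x_C1 = -7 or -4
2. [C1‖L2]  x_C1² + (45/4)x_C1 + 29 = 0  ⇒  x_C1 = -29/4 or -4

-4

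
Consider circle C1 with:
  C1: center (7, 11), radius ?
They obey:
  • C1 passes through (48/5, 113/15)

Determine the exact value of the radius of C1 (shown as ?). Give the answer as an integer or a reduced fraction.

1. [C1∋P]  r_C1² − 169/9 = 0  ⇒  r_C1 = 13/3 (r>0 drops 1)

13/3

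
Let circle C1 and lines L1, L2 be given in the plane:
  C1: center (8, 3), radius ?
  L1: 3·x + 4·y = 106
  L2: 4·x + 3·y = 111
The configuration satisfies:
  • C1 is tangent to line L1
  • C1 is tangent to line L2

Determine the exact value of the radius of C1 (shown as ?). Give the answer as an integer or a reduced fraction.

1. [C1‖L1]  r_C1² − 196 = 0  ⇒  r_C1 = 14 (r>0 drops 1)
2. [C1‖L2]  r_C1² − 196 = 0  ⇒  r_C1 = 14 (r>0 drops 1)

14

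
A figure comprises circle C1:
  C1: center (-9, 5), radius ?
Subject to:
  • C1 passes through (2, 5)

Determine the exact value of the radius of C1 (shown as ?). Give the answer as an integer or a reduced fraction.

1. [C1∋P]  r_C1² − 121 = 0  ⇒  r_C1 = 11 (r>0 drops 1)

11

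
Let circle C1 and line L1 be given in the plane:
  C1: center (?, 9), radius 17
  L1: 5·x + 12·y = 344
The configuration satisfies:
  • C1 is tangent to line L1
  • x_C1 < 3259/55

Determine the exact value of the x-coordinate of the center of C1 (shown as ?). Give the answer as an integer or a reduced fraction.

3

1. [C1‖L1]  x_C1² − (472/5)x_C1 + 1371/5 = 0  ⇒  x_C1 = 3 or 457/5
2. given x_C1 < 3259/55: keep 3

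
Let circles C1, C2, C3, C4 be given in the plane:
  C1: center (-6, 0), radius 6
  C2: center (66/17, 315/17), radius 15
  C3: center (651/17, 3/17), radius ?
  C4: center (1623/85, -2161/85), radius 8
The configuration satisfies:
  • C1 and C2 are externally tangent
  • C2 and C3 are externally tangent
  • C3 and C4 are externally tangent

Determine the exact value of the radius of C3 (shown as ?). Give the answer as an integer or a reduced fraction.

1. [ext C2·C3]  r_C3² + 30r_C3 − 1296 = 0  ⇒  r_C3 = 24 (r>0 drops 1)
2. [ext C3·C4]  r_C3² + 16r_C3 − 960 = 0  ⇒  r_C3 = 24 (r>0 drops 1)

24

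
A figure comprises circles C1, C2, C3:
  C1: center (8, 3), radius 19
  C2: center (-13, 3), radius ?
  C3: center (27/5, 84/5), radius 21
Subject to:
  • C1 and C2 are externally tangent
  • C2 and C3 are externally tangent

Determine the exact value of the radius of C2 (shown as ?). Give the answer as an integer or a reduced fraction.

1. [ext C1·C2]  r_C2² + 38r_C2 − 80 = 0  ⇒  r_C2 = 2 (r>0 drops 1)
2. [ext C2·C3]  r_C2² + 42r_C2 − 88 = 0  ⇒  r_C2 = 2 (r>0 drops 1)

2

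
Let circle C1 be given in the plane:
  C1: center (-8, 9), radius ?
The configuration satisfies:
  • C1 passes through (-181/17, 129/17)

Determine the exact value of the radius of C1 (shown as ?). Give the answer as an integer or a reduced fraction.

1. [C1∋P]  r_C1² − 9 = 0  ⇒  r_C1 = 3 (r>0 drops 1)

3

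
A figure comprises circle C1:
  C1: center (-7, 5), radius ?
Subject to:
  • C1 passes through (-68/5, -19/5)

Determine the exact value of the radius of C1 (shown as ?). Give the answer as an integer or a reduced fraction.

1. [C1∋P]  r_C1² − 121 = 0  ⇒  r_C1 = 11 (r>0 drops 1)

11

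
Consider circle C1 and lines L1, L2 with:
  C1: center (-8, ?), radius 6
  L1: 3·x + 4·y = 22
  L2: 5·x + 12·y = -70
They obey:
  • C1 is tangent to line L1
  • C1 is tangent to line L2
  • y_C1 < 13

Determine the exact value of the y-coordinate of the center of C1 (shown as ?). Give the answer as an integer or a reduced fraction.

4

1. [C1‖L1]  y_C1² − 23y_C1 + 76 = 0  ⇒  y_C1 = 4 or 19
2. [C1‖L2]  y_C1² + 5y_C1 − 36 = 0  ⇒  y_C1 = -9 or 4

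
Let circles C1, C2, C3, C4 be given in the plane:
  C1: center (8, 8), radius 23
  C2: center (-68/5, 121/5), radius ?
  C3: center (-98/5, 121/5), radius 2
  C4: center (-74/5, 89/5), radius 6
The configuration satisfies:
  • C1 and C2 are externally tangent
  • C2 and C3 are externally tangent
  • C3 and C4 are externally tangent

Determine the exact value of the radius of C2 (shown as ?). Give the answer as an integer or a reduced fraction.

4

1. [ext C1·C2]  r_C2² + 46r_C2 − 200 = 0  ⇒  r_C2 = 4 (r>0 drops 1)
2. [ext C2·C3]  r_C2² + 4r_C2 − 32 = 0  ⇒  r_C2 = 4 (r>0 drops 1)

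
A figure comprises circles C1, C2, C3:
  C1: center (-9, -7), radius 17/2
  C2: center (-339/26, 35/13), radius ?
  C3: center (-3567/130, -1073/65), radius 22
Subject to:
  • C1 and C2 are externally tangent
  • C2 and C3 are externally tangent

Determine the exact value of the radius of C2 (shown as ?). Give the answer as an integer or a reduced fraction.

2

1. [ext C1·C2]  r_C2² + 17r_C2 − 38 = 0  ⇒  r_C2 = 2 (r>0 drops 1)
2. [ext C2·C3]  r_C2² + 44r_C2 − 92 = 0  ⇒  r_C2 = 2 (r>0 drops 1)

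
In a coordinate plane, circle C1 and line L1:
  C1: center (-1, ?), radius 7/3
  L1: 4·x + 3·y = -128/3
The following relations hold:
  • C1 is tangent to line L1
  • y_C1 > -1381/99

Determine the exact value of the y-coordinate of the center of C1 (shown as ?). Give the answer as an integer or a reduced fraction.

-9

1. [C1‖L1]  y_C1² + (232/9)y_C1 + 151 = 0  ⇒  y_C1 = -151/9 or -9
2. given y_C1 > -1381/99: keep -9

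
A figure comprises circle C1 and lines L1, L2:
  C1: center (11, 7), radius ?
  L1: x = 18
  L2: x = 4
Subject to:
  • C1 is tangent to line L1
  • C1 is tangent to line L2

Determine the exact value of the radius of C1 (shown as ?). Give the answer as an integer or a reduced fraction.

7

1. [C1‖L1]  r_C1² − 49 = 0  ⇒  r_C1 = 7 (r>0 drops 1)
2. [C1‖L2]  r_C1² − 49 = 0  ⇒  r_C1 = 7 (r>0 drops 1)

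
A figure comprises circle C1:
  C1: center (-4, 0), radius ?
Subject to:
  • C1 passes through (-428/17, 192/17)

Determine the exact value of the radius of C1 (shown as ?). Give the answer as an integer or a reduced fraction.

24

1. [C1∋P]  r_C1² − 576 = 0  ⇒  r_C1 = 24 (r>0 drops 1)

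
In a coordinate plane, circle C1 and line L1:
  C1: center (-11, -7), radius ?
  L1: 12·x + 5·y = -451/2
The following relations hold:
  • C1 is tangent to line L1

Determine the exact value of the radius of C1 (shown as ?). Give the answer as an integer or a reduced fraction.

1. [C1‖L1]  r_C1² − 81/4 = 0  ⇒  r_C1 = 9/2 (r>0 drops 1)

9/2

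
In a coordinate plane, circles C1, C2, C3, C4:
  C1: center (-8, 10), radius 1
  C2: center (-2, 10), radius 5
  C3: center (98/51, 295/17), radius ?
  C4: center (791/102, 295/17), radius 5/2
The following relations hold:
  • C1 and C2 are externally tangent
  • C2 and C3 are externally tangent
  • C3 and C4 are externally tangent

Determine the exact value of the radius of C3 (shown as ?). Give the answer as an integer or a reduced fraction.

1. [ext C2·C3]  r_C3² + 10r_C3 − 400/9 = 0  ⇒  r_C3 = 10/3 (r>0 drops 1)
2. [ext C3·C4]  r_C3² + 5r_C3 − 250/9 = 0  ⇒  r_C3 = 10/3 (r>0 drops 1)

10/3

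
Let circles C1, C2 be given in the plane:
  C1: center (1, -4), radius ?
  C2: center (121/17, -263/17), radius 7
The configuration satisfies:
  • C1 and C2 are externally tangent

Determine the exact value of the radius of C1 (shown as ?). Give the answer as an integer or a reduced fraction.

6

1. [ext C1·C2]  r_C1² + 14r_C1 − 120 = 0  ⇒  r_C1 = 6 (r>0 drops 1)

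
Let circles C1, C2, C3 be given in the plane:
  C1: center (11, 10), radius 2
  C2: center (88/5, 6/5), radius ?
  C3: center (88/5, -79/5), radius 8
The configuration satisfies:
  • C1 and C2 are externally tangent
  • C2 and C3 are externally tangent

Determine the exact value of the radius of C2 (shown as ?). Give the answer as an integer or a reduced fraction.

1. [ext C1·C2]  r_C2² + 4r_C2 − 117 = 0  ⇒  r_C2 = 9 (r>0 drops 1)
2. [ext C2·C3]  r_C2² + 16r_C2 − 225 = 0  ⇒  r_C2 = 9 (r>0 drops 1)

9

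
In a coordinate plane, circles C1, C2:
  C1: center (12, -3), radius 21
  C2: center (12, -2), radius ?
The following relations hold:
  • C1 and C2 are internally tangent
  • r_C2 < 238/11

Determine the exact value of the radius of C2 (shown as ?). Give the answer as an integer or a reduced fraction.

20

1. [int C1,C2]  r_C2² − 42r_C2 + 440 = 0  ⇒  r_C2 = 20 or 22
2. given r_C2 < 238/11: keep 20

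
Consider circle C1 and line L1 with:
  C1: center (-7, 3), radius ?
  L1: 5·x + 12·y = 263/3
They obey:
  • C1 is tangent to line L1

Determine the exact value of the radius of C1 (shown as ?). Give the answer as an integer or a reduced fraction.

1. [C1‖L1]  r_C1² − 400/9 = 0  ⇒  r_C1 = 20/3 (r>0 drops 1)

20/3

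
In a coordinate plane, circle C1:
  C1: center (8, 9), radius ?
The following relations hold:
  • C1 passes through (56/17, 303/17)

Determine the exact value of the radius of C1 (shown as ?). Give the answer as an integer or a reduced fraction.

1. [C1∋P]  r_C1² − 100 = 0  ⇒  r_C1 = 10 (r>0 drops 1)

10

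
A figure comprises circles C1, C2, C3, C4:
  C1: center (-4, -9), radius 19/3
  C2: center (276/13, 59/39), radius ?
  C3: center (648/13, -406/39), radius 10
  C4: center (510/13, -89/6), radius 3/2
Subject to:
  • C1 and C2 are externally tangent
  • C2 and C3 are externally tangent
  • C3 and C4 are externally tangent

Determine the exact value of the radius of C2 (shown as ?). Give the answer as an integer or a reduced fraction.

1. [ext C1·C2]  r_C2² + (38/3)r_C2 − 707 = 0  ⇒  r_C2 = 21 (r>0 drops 1)
2. [ext C2·C3]  r_C2² + 20r_C2 − 861 = 0  ⇒  r_C2 = 21 (r>0 drops 1)

21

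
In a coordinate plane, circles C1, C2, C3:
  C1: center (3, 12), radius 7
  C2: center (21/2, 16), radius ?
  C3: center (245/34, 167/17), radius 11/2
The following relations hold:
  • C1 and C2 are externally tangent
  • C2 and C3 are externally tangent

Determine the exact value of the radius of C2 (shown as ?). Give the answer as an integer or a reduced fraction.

3/2

1. [ext C1·C2]  r_C2² + 14r_C2 − 93/4 = 0  ⇒  r_C2 = 3/2 (r>0 drops 1)
2. [ext C2·C3]  r_C2² + 11r_C2 − 75/4 = 0  ⇒  r_C2 = 3/2 (r>0 drops 1)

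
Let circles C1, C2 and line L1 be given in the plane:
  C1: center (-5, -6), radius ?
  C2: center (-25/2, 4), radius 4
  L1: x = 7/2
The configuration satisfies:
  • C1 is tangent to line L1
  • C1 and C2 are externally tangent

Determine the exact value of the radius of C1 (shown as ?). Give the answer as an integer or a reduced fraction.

1. [C1‖L1]  r_C1² − 289/4 = 0  ⇒  r_C1 = 17/2 (r>0 drops 1)
2. [ext C1·C2]  r_C1² + 8r_C1 − 561/4 = 0  ⇒  r_C1 = 17/2 (r>0 drops 1)

17/2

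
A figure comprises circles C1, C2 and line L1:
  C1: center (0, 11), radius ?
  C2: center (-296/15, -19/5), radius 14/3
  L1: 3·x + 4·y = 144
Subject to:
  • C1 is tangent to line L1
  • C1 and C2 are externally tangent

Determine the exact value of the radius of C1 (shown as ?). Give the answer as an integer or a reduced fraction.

20

1. [C1‖L1]  r_C1² − 400 = 0  ⇒  r_C1 = 20 (r>0 drops 1)
2. [ext C1·C2]  r_C1² + (28/3)r_C1 − 1760/3 = 0  ⇒  r_C1 = 20 (r>0 drops 1)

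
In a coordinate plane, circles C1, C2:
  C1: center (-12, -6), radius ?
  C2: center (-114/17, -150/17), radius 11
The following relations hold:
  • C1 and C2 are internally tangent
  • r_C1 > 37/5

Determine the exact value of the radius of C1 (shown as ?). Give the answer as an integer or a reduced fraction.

17

1. [int C1,C2]  r_C1² − 22r_C1 + 85 = 0  ⇒  r_C1 = 5 or 17
2. given r_C1 > 37/5: keep 17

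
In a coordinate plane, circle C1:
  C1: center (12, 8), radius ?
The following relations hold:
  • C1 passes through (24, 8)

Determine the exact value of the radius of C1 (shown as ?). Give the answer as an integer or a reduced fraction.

1. [C1∋P]  r_C1² − 144 = 0  ⇒  r_C1 = 12 (r>0 drops 1)

12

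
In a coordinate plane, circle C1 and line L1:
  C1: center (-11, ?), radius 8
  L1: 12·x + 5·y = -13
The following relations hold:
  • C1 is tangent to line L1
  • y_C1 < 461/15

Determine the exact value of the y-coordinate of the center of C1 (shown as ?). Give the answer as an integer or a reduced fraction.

3

1. [C1‖L1]  y_C1² − (238/5)y_C1 + 669/5 = 0  ⇒  y_C1 = 3 or 223/5
2. given y_C1 < 461/15: keep 3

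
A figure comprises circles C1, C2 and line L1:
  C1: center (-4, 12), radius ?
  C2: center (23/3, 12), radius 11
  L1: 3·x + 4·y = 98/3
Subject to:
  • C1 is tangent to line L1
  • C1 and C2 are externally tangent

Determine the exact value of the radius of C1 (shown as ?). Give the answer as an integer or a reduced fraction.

1. [C1‖L1]  r_C1² − 4/9 = 0  ⇒  r_C1 = 2/3 (r>0 drops 1)
2. [ext C1·C2]  r_C1² + 22r_C1 − 136/9 = 0  ⇒  r_C1 = 2/3 (r>0 drops 1)

2/3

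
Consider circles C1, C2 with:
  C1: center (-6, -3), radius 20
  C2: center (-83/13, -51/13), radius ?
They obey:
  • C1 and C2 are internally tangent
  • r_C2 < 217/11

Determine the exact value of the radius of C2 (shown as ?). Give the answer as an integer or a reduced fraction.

19

1. [int C1,C2]  r_C2² − 40r_C2 + 399 = 0  ⇒  r_C2 = 19 or 21
2. given r_C2 < 217/11: keep 19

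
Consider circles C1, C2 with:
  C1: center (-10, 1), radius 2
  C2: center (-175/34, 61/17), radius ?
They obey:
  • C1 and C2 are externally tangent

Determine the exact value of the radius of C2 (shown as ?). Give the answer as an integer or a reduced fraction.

7/2

1. [ext C1·C2]  r_C2² + 4r_C2 − 105/4 = 0  ⇒  r_C2 = 7/2 (r>0 drops 1)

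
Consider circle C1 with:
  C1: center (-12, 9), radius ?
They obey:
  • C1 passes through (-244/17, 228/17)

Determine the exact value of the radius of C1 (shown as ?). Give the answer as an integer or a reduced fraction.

1. [C1∋P]  r_C1² − 25 = 0  ⇒  r_C1 = 5 (r>0 drops 1)

5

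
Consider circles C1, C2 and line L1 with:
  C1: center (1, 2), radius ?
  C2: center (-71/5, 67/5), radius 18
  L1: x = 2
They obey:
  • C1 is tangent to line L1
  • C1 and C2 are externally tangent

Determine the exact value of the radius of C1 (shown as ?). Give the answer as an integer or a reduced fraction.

1. [C1‖L1]  r_C1² − 1 = 0  ⇒  r_C1 = 1 (r>0 drops 1)
2. [ext C1·C2]  r_C1² + 36r_C1 − 37 = 0  ⇒  r_C1 = 1 (r>0 drops 1)

1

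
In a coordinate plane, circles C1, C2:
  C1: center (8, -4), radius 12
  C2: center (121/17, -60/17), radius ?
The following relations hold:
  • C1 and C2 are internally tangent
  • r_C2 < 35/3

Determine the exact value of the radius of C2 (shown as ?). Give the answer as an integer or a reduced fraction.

1. [int C1,C2]  r_C2² − 24r_C2 + 143 = 0  ⇒  r_C2 = 11 or 13
2. given r_C2 < 35/3: keep 11

11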